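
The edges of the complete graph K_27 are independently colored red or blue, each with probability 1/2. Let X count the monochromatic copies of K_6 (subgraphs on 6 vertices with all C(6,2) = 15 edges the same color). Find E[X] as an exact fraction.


Let X = Σ_S X_S over the C(27, 6) = 296010 subsets S of size 6, where X_S = 1 if the K_6 on S is monochromatic.
For a fixed S, the K_6 on S has C(6, 2) = 15 edges. P[all 15 edges red] = (1/2)^15, and likewise for blue, so P[monochromatic] = 2·(1/2)^15 = 2^{1 − 15} = 1/16384.
Summing: E[X] = C(27, 6) · 2^{1 − 15} = 296010 · 1/16384 = 148005/8192.
Numerically: E[X] ≈ 18.067.

E[X] = C(27,6)·2^(1−C(6,2)) = 148005/8192 ≈ 18.067.


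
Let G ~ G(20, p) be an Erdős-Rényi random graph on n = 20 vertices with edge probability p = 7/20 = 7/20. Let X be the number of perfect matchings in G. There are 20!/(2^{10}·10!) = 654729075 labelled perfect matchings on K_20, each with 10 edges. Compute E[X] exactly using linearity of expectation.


K_20 has 20!/(2^{10}·10!) = 654729075 labelled perfect matchings.
For each such perfect matching H, let X_H = 1 if all 10 edges of H are present in G. Then P[X_H = 1] = p^{10} = (7/20)^{10} = 282475249/10240000000000.
By linearity of expectation: E[X] = Σ_H E[X_H] = 654729075 · p^{10} = 654729075 · 282475249/10240000000000 = 7397790339526587/409600000000.
Numerically: E[X] ≈ 18061.

E[X] = 654729075 · (7/20)^{10} = 7397790339526587/409600000000 ≈ 18061.


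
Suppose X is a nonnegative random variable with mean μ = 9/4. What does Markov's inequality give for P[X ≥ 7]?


μ = E[X] = 9/4, a = 7.
Markov: P[X ≥ 7] ≤ μ/a = (9/4)/7 = 9/28.
Numerically: ≈ 0.321.
(Since a = 7 > μ = 2.250, the bound 9/28 is < 1 and informative.)

P[X ≥ 7] ≤ 9/28 ≈ 0.321.


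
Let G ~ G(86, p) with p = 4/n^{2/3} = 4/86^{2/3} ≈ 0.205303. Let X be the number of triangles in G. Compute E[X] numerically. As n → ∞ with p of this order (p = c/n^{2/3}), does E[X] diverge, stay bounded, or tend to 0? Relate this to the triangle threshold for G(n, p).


Number of potential triangles: C(86, 3) = 102340.
Each occurs with probability p³ ≈ (0.205303)³ ≈ 8.65332612e-03.
By linearity: E[X] = C(86, 3)·p³ ≈ 102340 · 8.65332612e-03 ≈ 885.581395.
Since α = 2/3 < 1, p = c/n^{2/3} ≫ 1/n is above the triangle threshold p ~ 1/n. Asymptotically E[X] ~ (c³/6)·n^{3(1−α)} = (4³/6)·n^{1} → ∞; triangles are abundant w.h.p.

E[X] ≈ 885.581395; in regime p = Θ(1/n^{2/3}) E[X] diverges (above the triangle threshold p ~ 1/n).


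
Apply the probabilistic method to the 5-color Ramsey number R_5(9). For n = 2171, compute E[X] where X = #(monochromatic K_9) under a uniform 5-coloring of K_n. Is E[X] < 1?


E[X] = C(2171, 9) · 5^{1 − 36} = 2903784578674959601827205 · 5^{−35} = 2903784578674959601827205/2910383045673370361328125.
As a reduced fraction: E[X] = 580756915734991920365441/582076609134674072265625 ≈ 0.9977.
Is E[X] < 1? YES.
Since E[X] < 1, there exists a 5-coloring of K_{2171} with no monochromatic K_9; hence R_5(9) > 2171.

E[X] = 580756915734991920365441/582076609134674072265625 ≈ 0.9977; E[X] < 1, so R_5(9) > 2171.


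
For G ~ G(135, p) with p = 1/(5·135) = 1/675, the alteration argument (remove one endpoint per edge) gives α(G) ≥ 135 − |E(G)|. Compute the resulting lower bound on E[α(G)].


E[|E(G)|] = C(135, 2)·p = 9045 · (1/675) = 67/5.
E[α(G)] ≥ n − E[|E(G)|] = 135 − 67/5 = 608/5.
Numerically: ≈ 121.600.
(This is only a lower bound; the true E[α(G)] may be larger.)

E[α(G)] ≥ 608/5 ≈ 121.600.


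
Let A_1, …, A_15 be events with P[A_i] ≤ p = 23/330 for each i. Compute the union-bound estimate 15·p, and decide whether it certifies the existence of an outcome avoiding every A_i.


Union bound: P[∪_{i=1}^{15} A_i] ≤ Σ_i P[A_i] ≤ 15·p = 15·(23/330) = 23/22.
Numerically: 23/22 ≈ 1.0454545.
Is 23/22 < 1? NO.
Since the bound 23/22 is ≥ 1, the union bound is uninformative here; it does NOT by itself certify existence.

15·p = 23/22 ≈ 1.0454545; existence NOT certified by the union bound.


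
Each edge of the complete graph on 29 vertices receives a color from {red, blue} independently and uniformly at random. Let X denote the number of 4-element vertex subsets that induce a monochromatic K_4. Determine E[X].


Let X = Σ_S X_S over the C(29, 4) = 23751 subsets S of size 4, where X_S = 1 if the K_4 on S is monochromatic.
For a fixed S, the K_4 on S has C(4, 2) = 6 edges. P[all 6 edges red] = (1/2)^6, and likewise for blue, so P[monochromatic] = 2·(1/2)^6 = 2^{1 − 6} = 1/32.
Summing: E[X] = C(29, 4) · 2^{1 − 6} = 23751 · 1/32 = 23751/32.
Numerically: E[X] ≈ 742.21875.

E[X] = C(29,4)·2^(1−C(4,2)) = 23751/32 ≈ 742.21875.


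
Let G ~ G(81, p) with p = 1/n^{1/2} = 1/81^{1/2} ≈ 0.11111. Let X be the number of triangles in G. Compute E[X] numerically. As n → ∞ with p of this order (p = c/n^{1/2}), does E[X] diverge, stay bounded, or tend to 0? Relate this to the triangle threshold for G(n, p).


Number of potential triangles: C(81, 3) = 85320.
Each occurs with probability p³ ≈ (0.11111)³ ≈ 1.3717421e-03.
By linearity: E[X] = C(81, 3)·p³ ≈ 85320 · 1.3717421e-03 ≈ 117.03704.
Since α = 1/2 < 1, p = c/n^{1/2} ≫ 1/n is above the triangle threshold p ~ 1/n. Asymptotically E[X] ~ (c³/6)·n^{3(1−α)} = (1³/6)·n^{1.5} → ∞; triangles are abundant w.h.p.

E[X] ≈ 117.03704; in regime p = Θ(1/n^{1/2}) E[X] diverges (above the triangle threshold p ~ 1/n).


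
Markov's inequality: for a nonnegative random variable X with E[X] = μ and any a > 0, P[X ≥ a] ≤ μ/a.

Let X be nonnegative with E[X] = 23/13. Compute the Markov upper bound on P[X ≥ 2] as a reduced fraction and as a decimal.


μ = E[X] = 23/13, a = 2.
Markov: P[X ≥ 2] ≤ μ/a = (23/13)/2 = 23/26.
Numerically: ≈ 0.884615.
(Since a = 2 > μ = 1.769231, the bound 23/26 is < 1 and informative.)

P[X ≥ 2] ≤ 23/26 ≈ 0.884615.


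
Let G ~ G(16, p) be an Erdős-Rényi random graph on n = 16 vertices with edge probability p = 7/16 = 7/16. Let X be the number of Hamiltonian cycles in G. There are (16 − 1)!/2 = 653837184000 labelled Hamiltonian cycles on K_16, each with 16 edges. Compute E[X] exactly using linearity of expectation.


K_16 has (16 − 1)!/2 = 653837184000 labelled Hamiltonian cycles.
For each such Hamiltonian cycle H, let X_H = 1 if all 16 edges of H are present in G. Then P[X_H = 1] = p^{16} = (7/16)^{16} = 33232930569601/18446744073709551616.
By linearity: E[X] = Σ_H E[X_H] = 653837184000 · p^{16} = 653837184000 · 33232930569601/18446744073709551616 = 21219654042671322112875/18014398509481984.
Numerically: E[X] ≈ 1.17793e+06.

E[X] = 653837184000 · (7/16)^{16} = 21219654042671322112875/18014398509481984 ≈ 1.17793e+06.


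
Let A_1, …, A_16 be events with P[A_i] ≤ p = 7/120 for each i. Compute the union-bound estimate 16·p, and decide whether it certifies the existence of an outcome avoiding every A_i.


Union bound: P[∪_{i=1}^{16} A_i] ≤ Σ_i P[A_i] ≤ 16·p = 16·(7/120) = 14/15.
Numerically: 14/15 ≈ 0.93333.
Is 14/15 < 1? YES.
Since P[∪ A_i] ≤ 14/15 < 1, the complement has P[∩ A_i^c] ≥ 1 − 14/15 = 1/15 > 0, so some outcome avoids every A_i.

16·p = 14/15 ≈ 0.93333; existence CERTIFIED by the union bound.


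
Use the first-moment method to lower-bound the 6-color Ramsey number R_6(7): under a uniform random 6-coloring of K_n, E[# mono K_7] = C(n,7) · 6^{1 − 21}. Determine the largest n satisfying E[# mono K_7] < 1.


We need C(n, 7) · 6^{1 − 21} < 1, i.e. C(n, 7) < 6^{21 − 1} = 3656158440062976.
Check values of n near the boundary:
  n = 562: C(562, 7) = 3384017972944752; 3384017972944752 < 3656158440062976? YES
  n = 563: C(563, 7) = 3426622515769596; 3426622515769596 < 3656158440062976? YES
  n = 564: C(564, 7) = 3469685994423792; 3469685994423792 < 3656158440062976? YES
  n = 565: C(565, 7) = 3513212521235560; 3513212521235560 < 3656158440062976? YES
  n = 566: C(566, 7) = 3557206237959440; 3557206237959440 < 3656158440062976? YES
  n = 567: C(567, 7) = 3601671315933933; 3601671315933933 < 3656158440062976? YES
  n = 568: C(568, 7) = 3646611956239704; 3646611956239704 < 3656158440062976? YES
  n = 569: C(569, 7) = 3692032389858348; 3692032389858348 < 3656158440062976? NO
  n = 570: C(570, 7) = 3737936877831720; 3737936877831720 < 3656158440062976? NO
The largest n with C(n, 7) < 3656158440062976 is n = 568 (where E[X] = 16882462760369/16926659444736 ≈ 0.9973889). Hence R_6(7) > 568, i.e. R_6(7) ≥ 569.

Largest n = 568; hence R_6(7) > 568.


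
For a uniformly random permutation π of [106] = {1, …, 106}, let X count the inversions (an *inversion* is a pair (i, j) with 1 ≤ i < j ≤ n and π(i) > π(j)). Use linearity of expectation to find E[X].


Write X = Σ X_I over the C(106, 2) = 5565 pairs i < j, with X_I the indicator of one inversion.
There are 5565 indicators.
For each fixed pair i < j, the values π(i) and π(j) are two distinct elements of {1, …, 106} in uniformly random order; by symmetry P[π(i) > π(j)] = 1/2.
By linearity: E[X] = 5565 · (1/2) = C(106, 2) · (1/2) = 5565/2 = 5565/2 ≈ 2782.500.

E[X] = 5565/2 = 2782.500.


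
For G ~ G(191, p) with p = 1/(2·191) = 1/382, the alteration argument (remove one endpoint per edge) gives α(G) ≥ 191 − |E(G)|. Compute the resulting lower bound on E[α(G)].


E[|E(G)|] = C(191, 2)·p = 18145 · (1/382) = 95/2.
E[α(G)] ≥ n − E[|E(G)|] = 191 − 95/2 = 287/2.
Numerically: ≈ 143.5000.
(This is only a lower bound; the true E[α(G)] may be larger.)

E[α(G)] ≥ 287/2 ≈ 143.5000.


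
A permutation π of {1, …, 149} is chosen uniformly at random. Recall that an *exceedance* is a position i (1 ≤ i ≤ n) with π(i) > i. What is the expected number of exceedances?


Write X = Σ_{i=1}^{149} X_i, where X_i = 1_{π(i) > i}.
For each fixed i, π(i) is uniform over {1, …, 149} (marginal of a uniform permutation), so P[π(i) > i] = (n − i)/n. Summing: Σ_{i=1}^{149} (n − i)/n = (0 + 1 + … + 148)/149 = 149(149 − 1)/(2·149) = (149 − 1)/2.
Hence E[X] = Σ_{i=1}^{149} (149 − i)/149 = 74 ≈ 74.000000.

E[X] = 74 = 74.000000.


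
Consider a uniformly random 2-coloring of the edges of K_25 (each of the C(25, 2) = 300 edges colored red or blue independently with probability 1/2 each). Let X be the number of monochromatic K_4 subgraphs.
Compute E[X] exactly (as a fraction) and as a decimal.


Let X = Σ_S X_S over the C(25, 4) = 12650 subsets S of size 4, where X_S = 1 if the K_4 on S is monochromatic.
For a fixed S, the K_4 on S has C(4, 2) = 6 edges. P[all 6 edges red] = (1/2)^6, and likewise for blue, so P[monochromatic] = 2·(1/2)^6 = 2^{1 − 6} = 1/32.
By linearity: E[X] = C(25, 4) · 2^{1 − 6} = 12650 · 1/32 = 6325/16.
Numerically: E[X] ≈ 395.31250.

E[X] = C(25,4)·2^(1−C(4,2)) = 6325/16 ≈ 395.31250.


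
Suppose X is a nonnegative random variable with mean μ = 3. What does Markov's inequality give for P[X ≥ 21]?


μ = E[X] = 3, a = 21.
Markov: P[X ≥ 21] ≤ μ/a = (3)/21 = 1/7.
Numerically: ≈ 0.14286.
(Since a = 21 > μ = 3.00000, the bound 1/7 is < 1 and informative.)

P[X ≥ 21] ≤ 1/7 ≈ 0.14286.


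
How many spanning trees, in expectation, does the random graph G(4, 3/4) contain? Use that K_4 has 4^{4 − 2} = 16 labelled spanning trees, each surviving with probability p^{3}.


K_4 has 4^{4 − 2} = 16 labelled spanning trees.
For each such spanning tree H, let X_H = 1 if all 3 edges of H are present in G. Then P[X_H = 1] = p^{3} = (3/4)^{3} = 27/64.
By linearity of expectation: E[X] = Σ_H E[X_H] = 16 · p^{3} = 16 · 27/64 = 27/4.
Numerically: E[X] ≈ 6.75.

E[X] = 16 · (3/4)^{3} = 27/4 ≈ 6.75.


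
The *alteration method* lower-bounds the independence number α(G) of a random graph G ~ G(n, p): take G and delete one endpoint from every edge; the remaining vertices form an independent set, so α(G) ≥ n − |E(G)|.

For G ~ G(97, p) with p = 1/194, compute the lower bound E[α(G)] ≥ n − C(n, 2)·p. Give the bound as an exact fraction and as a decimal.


E[|E(G)|] = C(97, 2)·p = 4656 · (1/194) = 24.
E[α(G)] ≥ n − E[|E(G)|] = 97 − 24 = 73.
Numerically: ≈ 73.000000.
(This is only a lower bound; the true E[α(G)] may be larger.)

E[α(G)] ≥ 73 ≈ 73.000000.


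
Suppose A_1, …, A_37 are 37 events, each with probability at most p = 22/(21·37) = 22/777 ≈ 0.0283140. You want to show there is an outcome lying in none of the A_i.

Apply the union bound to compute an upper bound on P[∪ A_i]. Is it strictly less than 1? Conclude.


Union bound: P[∪_{i=1}^{37} A_i] ≤ Σ_i P[A_i] ≤ 37·p = 37·(22/777) = 22/21.
Numerically: 22/21 ≈ 1.0476190.
Is 22/21 < 1? NO.
Since the bound 22/21 is ≥ 1, the union bound is uninformative here; it does NOT by itself certify existence.

37·p = 22/21 ≈ 1.0476190; existence NOT certified by the union bound.


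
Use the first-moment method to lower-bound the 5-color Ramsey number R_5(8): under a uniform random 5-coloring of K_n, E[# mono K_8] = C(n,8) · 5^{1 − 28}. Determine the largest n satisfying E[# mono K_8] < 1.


We need C(n, 8) · 5^{1 − 28} < 1, i.e. C(n, 8) < 5^{28 − 1} = 7450580596923828125.
Check values of n near the boundary:
  n = 862: C(862, 8) = 7317951015318931845; 7317951015318931845 < 7450580596923828125? YES
  n = 863: C(863, 8) = 7386423071602617757; 7386423071602617757 < 7450580596923828125? YES
  n = 864: C(864, 8) = 7455455062926006708; 7455455062926006708 < 7450580596923828125? NO
  n = 865: C(865, 8) = 7525050909487743060; 7525050909487743060 < 7450580596923828125? NO
The largest n with C(n, 8) < 7450580596923828125 is n = 863 (where E[X] = 7386423071602617757/7450580596923828125 ≈ 0.991389). Hence R_5(8) > 863, i.e. R_5(8) ≥ 864.

Largest n = 863; hence R_5(8) > 863.


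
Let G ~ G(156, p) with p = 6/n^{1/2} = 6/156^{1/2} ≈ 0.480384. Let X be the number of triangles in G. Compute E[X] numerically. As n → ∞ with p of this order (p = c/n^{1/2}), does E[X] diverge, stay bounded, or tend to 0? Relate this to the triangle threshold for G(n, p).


Number of potential triangles: C(156, 3) = 620620.
Each occurs with probability p³ ≈ (0.480384)³ ≈ 1.10857953e-01.
By linearity: E[X] = C(156, 3)·p³ ≈ 620620 · 1.10857953e-01 ≈ 68800.662564.
Since α = 1/2 < 1, p = c/n^{1/2} ≫ 1/n is above the triangle threshold p ~ 1/n. Asymptotically E[X] ~ (c³/6)·n^{3(1−α)} = (6³/6)·n^{1.5} → ∞; triangles are abundant w.h.p.

E[X] ≈ 68800.662564; in regime p = Θ(1/n^{1/2}) E[X] diverges (above the triangle threshold p ~ 1/n).


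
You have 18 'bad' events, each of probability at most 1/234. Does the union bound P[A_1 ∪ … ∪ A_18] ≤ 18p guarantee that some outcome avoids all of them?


Union bound: P[∪_{i=1}^{18} A_i] ≤ Σ_i P[A_i] ≤ 18·p = 18·(1/234) = 1/13.
Numerically: 1/13 ≈ 0.0769.
Is 1/13 < 1? YES.
Since P[∪ A_i] ≤ 1/13 < 1, the complement has P[∩ A_i^c] ≥ 1 − 1/13 = 12/13 > 0, so some outcome avoids every A_i.

18·p = 1/13 ≈ 0.0769; existence CERTIFIED by the union bound.


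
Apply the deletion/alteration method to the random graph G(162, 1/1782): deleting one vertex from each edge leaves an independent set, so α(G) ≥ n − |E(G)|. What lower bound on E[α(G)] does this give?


E[|E(G)|] = C(162, 2)·p = 13041 · (1/1782) = 161/22.
E[α(G)] ≥ n − E[|E(G)|] = 162 − 161/22 = 3403/22.
Numerically: ≈ 154.6818.
(This is only a lower bound; the true E[α(G)] may be larger.)

E[α(G)] ≥ 3403/22 ≈ 154.6818.


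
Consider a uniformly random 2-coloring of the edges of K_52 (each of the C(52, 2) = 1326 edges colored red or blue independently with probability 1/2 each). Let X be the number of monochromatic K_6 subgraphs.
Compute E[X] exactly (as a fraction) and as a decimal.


Let X = Σ_S X_S over the C(52, 6) = 20358520 subsets S of size 6, where X_S = 1 if the K_6 on S is monochromatic.
For a fixed S, the K_6 on S has C(6, 2) = 15 edges. P[all 15 edges red] = (1/2)^15, and likewise for blue, so P[monochromatic] = 2·(1/2)^15 = 2^{1 − 15} = 1/16384.
Summing: E[X] = C(52, 6) · 2^{1 − 15} = 20358520 · 1/16384 = 2544815/2048.
Numerically: E[X] ≈ 1242.5854.

E[X] = C(52,6)·2^(1−C(6,2)) = 2544815/2048 ≈ 1242.5854.


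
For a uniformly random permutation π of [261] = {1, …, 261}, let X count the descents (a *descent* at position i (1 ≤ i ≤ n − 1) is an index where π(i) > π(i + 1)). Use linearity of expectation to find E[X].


Write X = Σ X_I over i = 1, …, 260, with X_I the indicator of one descent.
There are 260 indicators.
For each fixed i, the pair (π(i), π(i+1)) is a uniformly random ordered pair of distinct values from {1, …, 261}; by symmetry P[π(i) > π(i+1)] = 1/2.
By linearity: E[X] = 260 · (1/2) = (261 − 1) · (1/2) = 130 ≈ 130.0000.

E[X] = 130 = 130.0000.


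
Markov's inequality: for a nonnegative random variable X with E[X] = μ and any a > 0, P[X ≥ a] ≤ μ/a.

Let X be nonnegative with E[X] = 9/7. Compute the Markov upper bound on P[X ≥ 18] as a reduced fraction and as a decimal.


μ = E[X] = 9/7, a = 18.
Markov: P[X ≥ 18] ≤ μ/a = (9/7)/18 = 1/14.
Numerically: ≈ 0.071.
(Since a = 18 > μ = 1.286, the bound 1/14 is < 1 and informative.)

P[X ≥ 18] ≤ 1/14 ≈ 0.071.


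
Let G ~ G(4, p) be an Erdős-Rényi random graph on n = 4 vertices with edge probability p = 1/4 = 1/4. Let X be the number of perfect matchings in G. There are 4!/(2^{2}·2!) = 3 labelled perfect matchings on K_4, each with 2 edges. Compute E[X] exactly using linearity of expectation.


K_4 has 4!/(2^{2}·2!) = 3 labelled perfect matchings.
For each such perfect matching H, let X_H = 1 if all 2 edges of H are present in G. Then P[X_H = 1] = p^{2} = (1/4)^{2} = 1/16.
By linearity of expectation: E[X] = Σ_H E[X_H] = 3 · p^{2} = 3 · 1/16 = 3/16.
Numerically: E[X] ≈ 0.1875.

E[X] = 3 · (1/4)^{2} = 3/16 ≈ 0.1875.


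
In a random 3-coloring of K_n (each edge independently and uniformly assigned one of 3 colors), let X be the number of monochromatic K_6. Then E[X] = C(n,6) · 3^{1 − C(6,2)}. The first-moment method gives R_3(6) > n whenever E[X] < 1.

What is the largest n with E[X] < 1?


We need C(n, 6) · 3^{1 − 15} < 1, i.e. C(n, 6) < 3^{15 − 1} = 4782969.
Check values of n near the boundary:
  n = 37: C(37, 6) = 2324784; 2324784 < 4782969? YES
  n = 38: C(38, 6) = 2760681; 2760681 < 4782969? YES
  n = 39: C(39, 6) = 3262623; 3262623 < 4782969? YES
  n = 40: C(40, 6) = 3838380; 3838380 < 4782969? YES
  n = 41: C(41, 6) = 4496388; 4496388 < 4782969? YES
  n = 42: C(42, 6) = 5245786; 5245786 < 4782969? NO
  n = 43: C(43, 6) = 6096454; 6096454 < 4782969? NO
The largest n with C(n, 6) < 4782969 is n = 41 (where E[X] = 1498796/1594323 ≈ 0.9400830). Hence R_3(6) > 41, i.e. R_3(6) ≥ 42.

Largest n = 41; hence R_3(6) > 41.


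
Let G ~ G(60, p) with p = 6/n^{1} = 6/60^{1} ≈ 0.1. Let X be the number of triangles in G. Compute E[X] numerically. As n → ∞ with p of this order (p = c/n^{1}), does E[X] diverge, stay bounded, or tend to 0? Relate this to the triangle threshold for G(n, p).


Number of potential triangles: C(60, 3) = 34220.
Each occurs with probability p³ ≈ (0.1)³ ≈ 1.0000000e-03.
By linearity: E[X] = C(60, 3)·p³ ≈ 34220 · 1.0000000e-03 ≈ 34.22000.
Here α = 1, so p = 6/n is exactly at the triangle threshold p ~ 1/n. Asymptotically E[X] → c³/6 = 6³/6 = 36 ≈ 36.00000, a bounded constant. In this regime the triangle count is asymptotically Poisson(c³/6).

E[X] ≈ 34.22000; in regime p = Θ(1/n^{1}) E[X] stays bounded (at the triangle threshold p ~ 1/n).


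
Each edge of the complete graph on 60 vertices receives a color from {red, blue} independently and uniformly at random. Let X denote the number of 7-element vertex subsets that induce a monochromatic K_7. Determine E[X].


Let X = Σ_S X_S over the C(60, 7) = 386206920 subsets S of size 7, where X_S = 1 if the K_7 on S is monochromatic.
For a fixed S, the K_7 on S has C(7, 2) = 21 edges. P[all 21 edges red] = (1/2)^21, and likewise for blue, so P[monochromatic] = 2·(1/2)^21 = 2^{1 − 21} = 1/1048576.
By linearity of expectation: E[X] = C(60, 7) · 2^{1 − 21} = 386206920 · 1/1048576 = 48275865/131072.
Numerically: E[X] ≈ 368.316.

E[X] = C(60,7)·2^(1−C(7,2)) = 48275865/131072 ≈ 368.316.


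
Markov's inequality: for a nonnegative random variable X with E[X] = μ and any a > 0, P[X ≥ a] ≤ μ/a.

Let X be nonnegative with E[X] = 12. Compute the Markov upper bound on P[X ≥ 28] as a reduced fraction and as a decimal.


μ = E[X] = 12, a = 28.
Markov: P[X ≥ 28] ≤ μ/a = (12)/28 = 3/7.
Numerically: ≈ 0.429.
(Since a = 28 > μ = 12.000, the bound 3/7 is < 1 and informative.)

P[X ≥ 28] ≤ 3/7 ≈ 0.429.


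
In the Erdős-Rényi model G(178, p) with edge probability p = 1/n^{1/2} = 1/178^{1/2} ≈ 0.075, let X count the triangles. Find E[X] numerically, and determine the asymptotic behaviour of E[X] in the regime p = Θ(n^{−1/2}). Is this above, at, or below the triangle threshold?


Number of potential triangles: C(178, 3) = 924176.
Each occurs with probability p³ ≈ (0.075)³ ≈ 4.21085e-04.
By linearity: E[X] = C(178, 3)·p³ ≈ 924176 · 4.21085e-04 ≈ 389.157.
Since α = 1/2 < 1, p = c/n^{1/2} ≫ 1/n is above the triangle threshold p ~ 1/n. Asymptotically E[X] ~ (c³/6)·n^{3(1−α)} = (1³/6)·n^{1.5} → ∞; triangles are abundant w.h.p.

E[X] ≈ 389.157; in regime p = Θ(1/n^{1/2}) E[X] diverges (above the triangle threshold p ~ 1/n).


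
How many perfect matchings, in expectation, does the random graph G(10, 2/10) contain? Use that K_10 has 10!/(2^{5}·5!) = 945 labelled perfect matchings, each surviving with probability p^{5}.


K_10 has 10!/(2^{5}·5!) = 945 labelled perfect matchings.
For each such perfect matching H, let X_H = 1 if all 5 edges of H are present in G. Then P[X_H = 1] = p^{5} = (1/5)^{5} = 1/3125.
By linearity of expectation: E[X] = Σ_H E[X_H] = 945 · p^{5} = 945 · 1/3125 = 189/625.
Numerically: E[X] ≈ 0.3024.

E[X] = 945 · (1/5)^{5} = 189/625 ≈ 0.3024.


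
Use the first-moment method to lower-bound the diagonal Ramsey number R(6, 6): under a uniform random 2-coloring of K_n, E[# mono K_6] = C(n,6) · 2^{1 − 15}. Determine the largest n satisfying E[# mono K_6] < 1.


We need C(n, 6) · 2^{1 − 15} < 1, i.e. C(n, 6) < 2^{15 − 1} = 16384.
Check values of n near the boundary:
  n = 13: C(13, 6) = 1716; 1716 < 16384? YES
  n = 14: C(14, 6) = 3003; 3003 < 16384? YES
  n = 15: C(15, 6) = 5005; 5005 < 16384? YES
  n = 16: C(16, 6) = 8008; 8008 < 16384? YES
  n = 17: C(17, 6) = 12376; 12376 < 16384? YES
  n = 18: C(18, 6) = 18564; 18564 < 16384? NO
  n = 19: C(19, 6) = 27132; 27132 < 16384? NO
The largest n with C(n, 6) < 16384 is n = 17 (where E[X] = 1547/2048 ≈ 0.7554). Hence R(6, 6) > 17, i.e. R(6, 6) ≥ 18.

Largest n = 17; hence R(6, 6) > 17.


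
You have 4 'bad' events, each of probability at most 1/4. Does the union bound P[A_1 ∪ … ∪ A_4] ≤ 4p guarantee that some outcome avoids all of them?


Union bound: P[∪_{i=1}^{4} A_i] ≤ Σ_i P[A_i] ≤ 4·p = 4·(1/4) = 1.
Numerically: 1 ≈ 1.000.
Is 1 < 1? NO.
Since the bound 1 is ≥ 1, the union bound is uninformative here; it does NOT by itself certify existence.

4·p = 1 ≈ 1.000; existence NOT certified by the union bound.


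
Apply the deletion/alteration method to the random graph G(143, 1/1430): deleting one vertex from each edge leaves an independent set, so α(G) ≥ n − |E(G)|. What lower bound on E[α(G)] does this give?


E[|E(G)|] = C(143, 2)·p = 10153 · (1/1430) = 71/10.
E[α(G)] ≥ n − E[|E(G)|] = 143 − 71/10 = 1359/10.
Numerically: ≈ 135.900000.
(This is only a lower bound; the true E[α(G)] may be larger.)

E[α(G)] ≥ 1359/10 ≈ 135.900000.


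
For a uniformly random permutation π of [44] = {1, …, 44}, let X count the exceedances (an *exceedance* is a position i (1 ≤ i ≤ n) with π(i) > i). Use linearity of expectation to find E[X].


Write X = Σ_{i=1}^{44} X_i, where X_i = 1_{π(i) > i}.
For each fixed i, π(i) is uniform over {1, …, 44} (marginal of a uniform permutation), so P[π(i) > i] = (n − i)/n. Summing: Σ_{i=1}^{44} (n − i)/n = (0 + 1 + … + 43)/44 = 44(44 − 1)/(2·44) = (44 − 1)/2.
Hence E[X] = Σ_{i=1}^{44} (44 − i)/44 = 43/2 ≈ 21.5000.

E[X] = 43/2 = 21.5000.


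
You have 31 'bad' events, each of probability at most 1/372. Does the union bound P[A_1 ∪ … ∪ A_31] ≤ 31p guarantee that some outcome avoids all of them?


Union bound: P[∪_{i=1}^{31} A_i] ≤ Σ_i P[A_i] ≤ 31·p = 31·(1/372) = 1/12.
Numerically: 1/12 ≈ 0.083333.
Is 1/12 < 1? YES.
Since P[∪ A_i] ≤ 1/12 < 1, the complement has P[∩ A_i^c] ≥ 1 − 1/12 = 11/12 > 0, so some outcome avoids every A_i.

31·p = 1/12 ≈ 0.083333; existence CERTIFIED by the union bound.


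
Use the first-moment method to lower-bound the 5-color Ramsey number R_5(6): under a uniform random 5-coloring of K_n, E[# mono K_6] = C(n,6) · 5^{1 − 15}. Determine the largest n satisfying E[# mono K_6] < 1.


We need C(n, 6) · 5^{1 − 15} < 1, i.e. C(n, 6) < 5^{15 − 1} = 6103515625.
Check values of n near the boundary:
  n = 124: C(124, 6) = 4465475476; 4465475476 < 6103515625? YES
  n = 125: C(125, 6) = 4690625500; 4690625500 < 6103515625? YES
  n = 126: C(126, 6) = 4925156775; 4925156775 < 6103515625? YES
  n = 127: C(127, 6) = 5169379425; 5169379425 < 6103515625? YES
  n = 128: C(128, 6) = 5423611200; 5423611200 < 6103515625? YES
  n = 129: C(129, 6) = 5688177600; 5688177600 < 6103515625? YES
  n = 130: C(130, 6) = 5963412000; 5963412000 < 6103515625? YES
  n = 131: C(131, 6) = 6249655776; 6249655776 < 6103515625? NO
  n = 132: C(132, 6) = 6547258432; 6547258432 < 6103515625? NO
The largest n with C(n, 6) < 6103515625 is n = 130 (where E[X] = 47707296/48828125 ≈ 0.977). Hence R_5(6) > 130, i.e. R_5(6) ≥ 131.

Largest n = 130; hence R_5(6) > 130.


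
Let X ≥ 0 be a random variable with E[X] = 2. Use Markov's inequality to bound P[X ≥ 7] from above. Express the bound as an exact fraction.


μ = E[X] = 2, a = 7.
Markov: P[X ≥ 7] ≤ μ/a = (2)/7 = 2/7.
Numerically: ≈ 0.28571.
(Since a = 7 > μ = 2.00000, the bound 2/7 is < 1 and informative.)

P[X ≥ 7] ≤ 2/7 ≈ 0.28571.


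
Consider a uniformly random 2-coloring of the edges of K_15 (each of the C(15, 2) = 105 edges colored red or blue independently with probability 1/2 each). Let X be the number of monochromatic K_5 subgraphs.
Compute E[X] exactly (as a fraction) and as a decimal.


Let X = Σ_S X_S over the C(15, 5) = 3003 subsets S of size 5, where X_S = 1 if the K_5 on S is monochromatic.
For a fixed S, the K_5 on S has C(5, 2) = 10 edges. P[all 10 edges red] = (1/2)^10, and likewise for blue, so P[monochromatic] = 2·(1/2)^10 = 2^{1 − 10} = 1/512.
By linearity of expectation: E[X] = C(15, 5) · 2^{1 − 10} = 3003 · 1/512 = 3003/512.
Numerically: E[X] ≈ 5.8652.

E[X] = C(15,5)·2^(1−C(5,2)) = 3003/512 ≈ 5.8652.


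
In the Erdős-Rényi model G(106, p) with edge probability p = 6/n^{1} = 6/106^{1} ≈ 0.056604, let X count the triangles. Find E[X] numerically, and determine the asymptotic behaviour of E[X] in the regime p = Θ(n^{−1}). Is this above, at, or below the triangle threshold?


Number of potential triangles: C(106, 3) = 192920.
Each occurs with probability p³ ≈ (0.056604)³ ≈ 1.8135777e-04.
By linearity: E[X] = C(106, 3)·p³ ≈ 192920 · 1.8135777e-04 ≈ 34.98754.
Here α = 1, so p = 6/n is exactly at the triangle threshold p ~ 1/n. Asymptotically E[X] → c³/6 = 6³/6 = 36 ≈ 36.00000, a bounded constant. In this regime the triangle count is asymptotically Poisson(c³/6).

E[X] ≈ 34.98754; in regime p = Θ(1/n^{1}) E[X] stays bounded (at the triangle threshold p ~ 1/n).


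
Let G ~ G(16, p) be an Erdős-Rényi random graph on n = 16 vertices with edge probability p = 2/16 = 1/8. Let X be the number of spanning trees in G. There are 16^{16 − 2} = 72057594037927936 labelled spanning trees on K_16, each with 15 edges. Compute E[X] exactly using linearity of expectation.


K_16 has 16^{16 − 2} = 72057594037927936 labelled spanning trees.
For each such spanning tree H, let X_H = 1 if all 15 edges of H are present in G. Then P[X_H = 1] = p^{15} = (1/8)^{15} = 1/35184372088832.
By linearity: E[X] = Σ_H E[X_H] = 72057594037927936 · p^{15} = 72057594037927936 · 1/35184372088832 = 2048.
Numerically: E[X] ≈ 2048.

E[X] = 72057594037927936 · (1/8)^{15} = 2048 ≈ 2048.


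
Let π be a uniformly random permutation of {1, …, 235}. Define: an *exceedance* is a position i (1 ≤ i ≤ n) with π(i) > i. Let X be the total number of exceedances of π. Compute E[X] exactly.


Write X = Σ_{i=1}^{235} X_i, where X_i = 1_{π(i) > i}.
For each fixed i, π(i) is uniform over {1, …, 235} (marginal of a uniform permutation), so P[π(i) > i] = (n − i)/n. Summing: Σ_{i=1}^{235} (n − i)/n = (0 + 1 + … + 234)/235 = 235(235 − 1)/(2·235) = (235 − 1)/2.
Hence E[X] = Σ_{i=1}^{235} (235 − i)/235 = 117 ≈ 117.000000.

E[X] = 117 = 117.000000.


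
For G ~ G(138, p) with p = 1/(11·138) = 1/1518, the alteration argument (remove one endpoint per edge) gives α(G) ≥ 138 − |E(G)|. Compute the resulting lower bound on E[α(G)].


E[|E(G)|] = C(138, 2)·p = 9453 · (1/1518) = 137/22.
E[α(G)] ≥ n − E[|E(G)|] = 138 − 137/22 = 2899/22.
Numerically: ≈ 131.77273.
(This is only a lower bound; the true E[α(G)] may be larger.)

E[α(G)] ≥ 2899/22 ≈ 131.77273.


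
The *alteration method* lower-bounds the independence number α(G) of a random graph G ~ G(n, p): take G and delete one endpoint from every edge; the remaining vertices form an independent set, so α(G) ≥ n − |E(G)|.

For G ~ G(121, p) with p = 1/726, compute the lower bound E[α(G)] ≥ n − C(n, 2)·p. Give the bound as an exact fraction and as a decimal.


E[|E(G)|] = C(121, 2)·p = 7260 · (1/726) = 10.
E[α(G)] ≥ n − E[|E(G)|] = 121 − 10 = 111.
Numerically: ≈ 111.0000.
(This is only a lower bound; the true E[α(G)] may be larger.)

E[α(G)] ≥ 111 ≈ 111.0000.


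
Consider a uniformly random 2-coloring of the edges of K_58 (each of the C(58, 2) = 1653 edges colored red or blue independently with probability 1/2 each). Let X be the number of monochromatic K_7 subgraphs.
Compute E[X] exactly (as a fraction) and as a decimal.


Let X = Σ_S X_S over the C(58, 7) = 300674088 subsets S of size 7, where X_S = 1 if the K_7 on S is monochromatic.
For a fixed S, the K_7 on S has C(7, 2) = 21 edges. P[all 21 edges red] = (1/2)^21, and likewise for blue, so P[monochromatic] = 2·(1/2)^21 = 2^{1 − 21} = 1/1048576.
Summing: E[X] = C(58, 7) · 2^{1 − 21} = 300674088 · 1/1048576 = 37584261/131072.
Numerically: E[X] ≈ 286.74516.

E[X] = C(58,7)·2^(1−C(7,2)) = 37584261/131072 ≈ 286.74516.


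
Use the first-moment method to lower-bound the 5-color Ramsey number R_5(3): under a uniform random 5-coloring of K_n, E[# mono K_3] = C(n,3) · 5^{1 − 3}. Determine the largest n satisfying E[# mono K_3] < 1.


We need C(n, 3) · 5^{1 − 3} < 1, i.e. C(n, 3) < 5^{3 − 1} = 25.
Check values of n near the boundary:
  n = 3: C(3, 3) = 1; 1 < 25? YES
  n = 4: C(4, 3) = 4; 4 < 25? YES
  n = 5: C(5, 3) = 10; 10 < 25? YES
  n = 6: C(6, 3) = 20; 20 < 25? YES
  n = 7: C(7, 3) = 35; 35 < 25? NO
  n = 8: C(8, 3) = 56; 56 < 25? NO
  n = 9: C(9, 3) = 84; 84 < 25? NO
The largest n with C(n, 3) < 25 is n = 6 (where E[X] = 4/5 ≈ 0.8000). Hence R_5(3) > 6, i.e. R_5(3) ≥ 7.

Largest n = 6; hence R_5(3) > 6.


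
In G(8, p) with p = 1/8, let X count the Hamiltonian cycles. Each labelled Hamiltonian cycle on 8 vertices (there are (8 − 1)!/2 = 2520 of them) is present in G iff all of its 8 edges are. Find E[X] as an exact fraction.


K_8 has (8 − 1)!/2 = 2520 labelled Hamiltonian cycles.
For each such Hamiltonian cycle H, let X_H = 1 if all 8 edges of H are present in G. Then P[X_H = 1] = p^{8} = (1/8)^{8} = 1/16777216.
Summing the indicators: E[X] = Σ_H E[X_H] = 2520 · p^{8} = 2520 · 1/16777216 = 315/2097152.
Numerically: E[X] ≈ 0.00015.

E[X] = 2520 · (1/8)^{8} = 315/2097152 ≈ 0.00015.


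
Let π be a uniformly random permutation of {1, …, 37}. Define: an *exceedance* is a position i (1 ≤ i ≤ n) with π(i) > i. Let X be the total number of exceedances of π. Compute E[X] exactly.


Write X = Σ_{i=1}^{37} X_i, where X_i = 1_{π(i) > i}.
For each fixed i, π(i) is uniform over {1, …, 37} (marginal of a uniform permutation), so P[π(i) > i] = (n − i)/n. Summing: Σ_{i=1}^{37} (n − i)/n = (0 + 1 + … + 36)/37 = 37(37 − 1)/(2·37) = (37 − 1)/2.
Hence E[X] = Σ_{i=1}^{37} (37 − i)/37 = 18 ≈ 18.0000.

E[X] = 18 = 18.0000.


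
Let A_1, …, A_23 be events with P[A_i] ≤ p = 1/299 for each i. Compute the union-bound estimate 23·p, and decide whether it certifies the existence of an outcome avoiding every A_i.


Union bound: P[∪_{i=1}^{23} A_i] ≤ Σ_i P[A_i] ≤ 23·p = 23·(1/299) = 1/13.
Numerically: 1/13 ≈ 0.076923.
Is 1/13 < 1? YES.
Since P[∪ A_i] ≤ 1/13 < 1, the complement has P[∩ A_i^c] ≥ 1 − 1/13 = 12/13 > 0, so some outcome avoids every A_i.

23·p = 1/13 ≈ 0.076923; existence CERTIFIED by the union bound.


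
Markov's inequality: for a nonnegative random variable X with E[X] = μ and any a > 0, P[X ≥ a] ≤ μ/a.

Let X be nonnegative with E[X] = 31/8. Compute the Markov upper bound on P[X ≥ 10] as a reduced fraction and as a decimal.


μ = E[X] = 31/8, a = 10.
Markov: P[X ≥ 10] ≤ μ/a = (31/8)/10 = 31/80.
Numerically: ≈ 0.387500.
(Since a = 10 > μ = 3.875000, the bound 31/80 is < 1 and informative.)

P[X ≥ 10] ≤ 31/80 ≈ 0.387500.


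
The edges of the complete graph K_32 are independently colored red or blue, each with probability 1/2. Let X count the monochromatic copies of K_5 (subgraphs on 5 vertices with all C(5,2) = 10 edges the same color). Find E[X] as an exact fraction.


Let X = Σ_S X_S over the C(32, 5) = 201376 subsets S of size 5, where X_S = 1 if the K_5 on S is monochromatic.
For a fixed S, the K_5 on S has C(5, 2) = 10 edges. P[all 10 edges red] = (1/2)^10, and likewise for blue, so P[monochromatic] = 2·(1/2)^10 = 2^{1 − 10} = 1/512.
By linearity of expectation: E[X] = C(32, 5) · 2^{1 − 10} = 201376 · 1/512 = 6293/16.
Numerically: E[X] ≈ 393.312.

E[X] = C(32,5)·2^(1−C(5,2)) = 6293/16 ≈ 393.312.


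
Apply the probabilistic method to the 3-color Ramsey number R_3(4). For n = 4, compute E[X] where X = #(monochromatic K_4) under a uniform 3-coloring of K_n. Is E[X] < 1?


E[X] = C(4, 4) · 3^{1 − 6} = 1 · 3^{−5} = 1/243.
As a reduced fraction: E[X] = 1/243 ≈ 0.0041.
Is E[X] < 1? YES.
Since E[X] < 1, there exists a 3-coloring of K_{4} with no monochromatic K_4; hence R_3(4) > 4.

E[X] = 1/243 ≈ 0.0041; E[X] < 1, so R_3(4) > 4.


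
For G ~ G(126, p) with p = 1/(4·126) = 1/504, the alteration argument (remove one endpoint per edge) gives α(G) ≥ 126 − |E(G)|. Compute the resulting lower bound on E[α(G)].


E[|E(G)|] = C(126, 2)·p = 7875 · (1/504) = 125/8.
E[α(G)] ≥ n − E[|E(G)|] = 126 − 125/8 = 883/8.
Numerically: ≈ 110.37500.
(This is only a lower bound; the true E[α(G)] may be larger.)

E[α(G)] ≥ 883/8 ≈ 110.37500.


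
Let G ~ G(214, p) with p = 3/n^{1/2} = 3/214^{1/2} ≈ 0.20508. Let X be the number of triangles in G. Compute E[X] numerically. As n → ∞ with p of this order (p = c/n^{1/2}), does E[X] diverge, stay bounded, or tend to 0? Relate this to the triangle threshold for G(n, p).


Number of potential triangles: C(214, 3) = 1610564.
Each occurs with probability p³ ≈ (0.20508)³ ≈ 8.6246823e-03.
By linearity: E[X] = C(214, 3)·p³ ≈ 1610564 · 8.6246823e-03 ≈ 13890.60275.
Since α = 1/2 < 1, p = c/n^{1/2} ≫ 1/n is above the triangle threshold p ~ 1/n. Asymptotically E[X] ~ (c³/6)·n^{3(1−α)} = (3³/6)·n^{1.5} → ∞; triangles are abundant w.h.p.

E[X] ≈ 13890.60275; in regime p = Θ(1/n^{1/2}) E[X] diverges (above the triangle threshold p ~ 1/n).


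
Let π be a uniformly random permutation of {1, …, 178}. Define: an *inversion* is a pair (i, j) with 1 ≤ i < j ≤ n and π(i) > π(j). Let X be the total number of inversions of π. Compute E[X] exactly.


Write X = Σ X_I over the C(178, 2) = 15753 pairs i < j, with X_I the indicator of one inversion.
There are 15753 indicators.
For each fixed pair i < j, the values π(i) and π(j) are two distinct elements of {1, …, 178} in uniformly random order; by symmetry P[π(i) > π(j)] = 1/2.
By linearity: E[X] = 15753 · (1/2) = C(178, 2) · (1/2) = 15753/2 = 15753/2 ≈ 7876.500000.

E[X] = 15753/2 = 7876.500000.


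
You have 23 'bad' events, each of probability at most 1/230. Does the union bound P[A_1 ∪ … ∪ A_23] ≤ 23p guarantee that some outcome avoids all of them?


Union bound: P[∪_{i=1}^{23} A_i] ≤ Σ_i P[A_i] ≤ 23·p = 23·(1/230) = 1/10.
Numerically: 1/10 ≈ 0.100000.
Is 1/10 < 1? YES.
Since P[∪ A_i] ≤ 1/10 < 1, the complement has P[∩ A_i^c] ≥ 1 − 1/10 = 9/10 > 0, so some outcome avoids every A_i.

23·p = 1/10 ≈ 0.100000; existence CERTIFIED by the union bound.


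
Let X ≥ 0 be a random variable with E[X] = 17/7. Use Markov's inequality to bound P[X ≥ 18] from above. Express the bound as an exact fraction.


μ = E[X] = 17/7, a = 18.
Markov: P[X ≥ 18] ≤ μ/a = (17/7)/18 = 17/126.
Numerically: ≈ 0.13492.
(Since a = 18 > μ = 2.42857, the bound 17/126 is < 1 and informative.)

P[X ≥ 18] ≤ 17/126 ≈ 0.13492.


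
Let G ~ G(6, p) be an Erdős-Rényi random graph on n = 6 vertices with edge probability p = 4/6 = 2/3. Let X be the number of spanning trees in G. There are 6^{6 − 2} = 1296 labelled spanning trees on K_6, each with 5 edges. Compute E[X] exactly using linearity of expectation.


K_6 has 6^{6 − 2} = 1296 labelled spanning trees.
For each such spanning tree H, let X_H = 1 if all 5 edges of H are present in G. Then P[X_H = 1] = p^{5} = (2/3)^{5} = 32/243.
Summing the indicators: E[X] = Σ_H E[X_H] = 1296 · p^{5} = 1296 · 32/243 = 512/3.
Numerically: E[X] ≈ 170.667.

E[X] = 1296 · (2/3)^{5} = 512/3 ≈ 170.667.


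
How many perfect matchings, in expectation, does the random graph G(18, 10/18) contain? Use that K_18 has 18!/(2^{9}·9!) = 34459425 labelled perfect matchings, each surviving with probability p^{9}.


K_18 has 18!/(2^{9}·9!) = 34459425 labelled perfect matchings.
For each such perfect matching H, let X_H = 1 if all 9 edges of H are present in G. Then P[X_H = 1] = p^{9} = (5/9)^{9} = 1953125/387420489.
By linearity of expectation: E[X] = Σ_H E[X_H] = 34459425 · p^{9} = 34459425 · 1953125/387420489 = 830908203125/4782969.
Numerically: E[X] ≈ 1.737e+05.

E[X] = 34459425 · (5/9)^{9} = 830908203125/4782969 ≈ 1.737e+05.


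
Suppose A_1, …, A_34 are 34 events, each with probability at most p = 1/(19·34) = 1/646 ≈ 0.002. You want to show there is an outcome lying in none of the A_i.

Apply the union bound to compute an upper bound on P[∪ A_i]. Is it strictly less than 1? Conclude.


Union bound: P[∪_{i=1}^{34} A_i] ≤ Σ_i P[A_i] ≤ 34·p = 34·(1/646) = 1/19.
Numerically: 1/19 ≈ 0.053.
Is 1/19 < 1? YES.
Since P[∪ A_i] ≤ 1/19 < 1, the complement has P[∩ A_i^c] ≥ 1 − 1/19 = 18/19 > 0, so some outcome avoids every A_i.

34·p = 1/19 ≈ 0.053; existence CERTIFIED by the union bound.


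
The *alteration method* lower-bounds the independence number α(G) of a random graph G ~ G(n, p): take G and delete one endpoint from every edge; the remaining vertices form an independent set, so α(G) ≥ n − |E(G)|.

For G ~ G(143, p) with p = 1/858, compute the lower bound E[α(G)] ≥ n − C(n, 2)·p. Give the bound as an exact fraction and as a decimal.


E[|E(G)|] = C(143, 2)·p = 10153 · (1/858) = 71/6.
E[α(G)] ≥ n − E[|E(G)|] = 143 − 71/6 = 787/6.
Numerically: ≈ 131.166667.
(This is only a lower bound; the true E[α(G)] may be larger.)

E[α(G)] ≥ 787/6 ≈ 131.166667.


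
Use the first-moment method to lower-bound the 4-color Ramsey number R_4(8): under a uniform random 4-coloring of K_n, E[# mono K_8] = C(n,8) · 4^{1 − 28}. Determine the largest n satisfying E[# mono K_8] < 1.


We need C(n, 8) · 4^{1 − 28} < 1, i.e. C(n, 8) < 4^{28 − 1} = 18014398509481984.
Check values of n near the boundary:
  n = 405: C(405, 8) = 16745853821188050; 16745853821188050 < 18014398509481984? YES
  n = 406: C(406, 8) = 17082453897995850; 17082453897995850 < 18014398509481984? YES
  n = 407: C(407, 8) = 17424959239309050; 17424959239309050 < 18014398509481984? YES
  n = 408: C(408, 8) = 17773458424095231; 17773458424095231 < 18014398509481984? YES
  n = 409: C(409, 8) = 18128041135797879; 18128041135797879 < 18014398509481984? NO
  n = 410: C(410, 8) = 18488798173326195; 18488798173326195 < 18014398509481984? NO
The largest n with C(n, 8) < 18014398509481984 is n = 408 (where E[X] = 17773458424095231/18014398509481984 ≈ 0.9866251). Hence R_4(8) > 408, i.e. R_4(8) ≥ 409.

Largest n = 408; hence R_4(8) > 408.
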